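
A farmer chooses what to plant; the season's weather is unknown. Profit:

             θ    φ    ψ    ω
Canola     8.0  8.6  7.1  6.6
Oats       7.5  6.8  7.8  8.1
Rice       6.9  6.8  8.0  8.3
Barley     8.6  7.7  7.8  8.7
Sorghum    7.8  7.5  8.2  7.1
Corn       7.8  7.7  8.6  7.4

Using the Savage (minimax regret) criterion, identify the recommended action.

Column bests: θ=8.6, φ=8.6, ψ=8.6, ω=8.7.
Canola regrets: 0.6, 0.0, 1.5, 2.1 → max 2.1
Oats regrets: 1.1, 1.8, 0.8, 0.6 → max 1.8
Rice regrets: 1.7, 1.8, 0.6, 0.4 → max 1.8
Barley regrets: 0.0, 0.9, 0.8, 0.0 → max 0.9
Sorghum regrets: 0.8, 1.1, 0.4, 1.6 → max 1.6
Corn regrets: 0.8, 0.9, 0.0, 1.3 → max 1.3
Smallest max regret = 0.9 → Barley.

Barley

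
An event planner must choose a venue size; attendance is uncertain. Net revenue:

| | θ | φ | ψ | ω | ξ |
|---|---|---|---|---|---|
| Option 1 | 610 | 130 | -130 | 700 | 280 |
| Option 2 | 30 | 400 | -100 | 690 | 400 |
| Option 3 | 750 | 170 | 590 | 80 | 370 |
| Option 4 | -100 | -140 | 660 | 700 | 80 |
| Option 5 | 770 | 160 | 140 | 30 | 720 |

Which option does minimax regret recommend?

Option 3

Column bests: θ=770, φ=400, ψ=660, ω=700, ξ=720.
Option 1 regrets: 160, 270, 790, 0, 440 → max 790
Option 2 regrets: 740, 0, 760, 10, 320 → max 760
Option 3 regrets: 20, 230, 70, 620, 350 → max 620
Option 4 regrets: 870, 540, 0, 0, 640 → max 870
Option 5 regrets: 0, 240, 520, 670, 0 → max 670
Smallest max regret = 620 → Option 3.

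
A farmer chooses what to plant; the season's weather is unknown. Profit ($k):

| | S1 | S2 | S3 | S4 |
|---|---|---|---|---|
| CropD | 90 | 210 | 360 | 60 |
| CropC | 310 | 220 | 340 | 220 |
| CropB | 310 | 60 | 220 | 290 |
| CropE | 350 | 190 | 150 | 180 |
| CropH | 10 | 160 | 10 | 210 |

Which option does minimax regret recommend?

Column bests: S1=350, S2=220, S3=360, S4=290.
CropD regrets: 260, 10, 0, 230 → max 260
CropC regrets: 40, 0, 20, 70 → max 70
CropB regrets: 40, 160, 140, 0 → max 160
CropE regrets: 0, 30, 210, 110 → max 210
CropH regrets: 340, 60, 350, 80 → max 350
Smallest max regret = 70 → CropC.

CropC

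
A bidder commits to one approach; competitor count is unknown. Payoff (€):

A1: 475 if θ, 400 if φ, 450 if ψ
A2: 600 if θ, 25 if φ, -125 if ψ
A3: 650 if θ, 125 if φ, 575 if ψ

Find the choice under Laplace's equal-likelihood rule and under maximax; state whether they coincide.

laplace → A3; maximax → A3 (agree)

Row averages: A1=1325/3, A2=500/3, A3=450
Highest average = 450 → A3.
Row maxima: A1=475, A2=600, A3=650
Best best-case = 650 → A3.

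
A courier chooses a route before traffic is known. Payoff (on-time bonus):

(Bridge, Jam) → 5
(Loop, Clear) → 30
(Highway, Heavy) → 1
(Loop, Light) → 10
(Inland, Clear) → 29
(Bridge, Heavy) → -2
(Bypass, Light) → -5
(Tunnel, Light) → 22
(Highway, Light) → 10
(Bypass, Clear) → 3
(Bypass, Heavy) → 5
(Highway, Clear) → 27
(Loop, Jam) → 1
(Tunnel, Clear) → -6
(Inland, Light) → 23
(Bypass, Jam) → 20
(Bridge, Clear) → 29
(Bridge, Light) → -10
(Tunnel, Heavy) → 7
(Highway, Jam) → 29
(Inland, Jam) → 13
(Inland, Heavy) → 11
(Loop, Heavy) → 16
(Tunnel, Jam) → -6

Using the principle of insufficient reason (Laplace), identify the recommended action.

Inland

Row averages: Bypass=5.75, Bridge=5.5, Loop=14.25, Inland=19, Tunnel=4.25, Highway=16.75
Highest average = 19 → Inland.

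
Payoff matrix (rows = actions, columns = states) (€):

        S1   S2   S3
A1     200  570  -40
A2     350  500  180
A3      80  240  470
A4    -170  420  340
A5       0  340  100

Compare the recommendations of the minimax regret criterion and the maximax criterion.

Column bests: S1=350, S2=570, S3=470.
A1 regrets: 150, 0, 510 → max 510
A2 regrets: 0, 70, 290 → max 290
A3 regrets: 270, 330, 0 → max 330
A4 regrets: 520, 150, 130 → max 520
A5 regrets: 350, 230, 370 → max 370
Smallest max regret = 290 → A2.
Row maxima: A1=570, A2=500, A3=470, A4=420, A5=340
Best best-case = 570 → A1.

minimax regret → A2; maximax → A1 (disagree)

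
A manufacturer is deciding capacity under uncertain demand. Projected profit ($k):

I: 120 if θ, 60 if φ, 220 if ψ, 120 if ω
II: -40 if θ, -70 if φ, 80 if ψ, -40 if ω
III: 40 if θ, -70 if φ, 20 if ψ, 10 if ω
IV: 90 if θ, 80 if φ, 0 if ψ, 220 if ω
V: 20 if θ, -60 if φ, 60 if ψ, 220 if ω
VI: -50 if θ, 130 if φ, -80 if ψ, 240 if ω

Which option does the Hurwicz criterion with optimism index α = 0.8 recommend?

I: 0.8·220 + 0.2·60 = 188
II: 0.8·80 + 0.2·(-70) = 50
III: 0.8·40 + 0.2·(-70) = 18
IV: 0.8·220 + 0.2·0 = 176
V: 0.8·220 + 0.2·(-60) = 164
VI: 0.8·240 + 0.2·(-80) = 176
Highest Hurwicz score = 188 → I.

I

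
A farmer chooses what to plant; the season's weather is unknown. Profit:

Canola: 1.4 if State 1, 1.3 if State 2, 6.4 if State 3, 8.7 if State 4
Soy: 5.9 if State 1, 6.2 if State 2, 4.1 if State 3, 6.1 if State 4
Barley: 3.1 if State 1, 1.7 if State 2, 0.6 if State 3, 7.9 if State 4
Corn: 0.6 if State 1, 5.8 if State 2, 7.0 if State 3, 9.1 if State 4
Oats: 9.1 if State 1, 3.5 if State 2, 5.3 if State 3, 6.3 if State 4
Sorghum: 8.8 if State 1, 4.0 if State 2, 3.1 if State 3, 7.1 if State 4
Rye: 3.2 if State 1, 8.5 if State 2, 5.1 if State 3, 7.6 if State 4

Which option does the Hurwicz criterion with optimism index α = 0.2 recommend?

Canola: 0.2·8.7 + 0.8·1.3 = 2.78
Soy: 0.2·6.2 + 0.8·4.1 = 4.52
Barley: 0.2·7.9 + 0.8·0.6 = 2.06
Corn: 0.2·9.1 + 0.8·0.6 = 2.3
Oats: 0.2·9.1 + 0.8·3.5 = 4.62
Sorghum: 0.2·8.8 + 0.8·3.1 = 4.24
Rye: 0.2·8.5 + 0.8·3.2 = 4.26
Highest Hurwicz score = 4.62 → Oats.

Oats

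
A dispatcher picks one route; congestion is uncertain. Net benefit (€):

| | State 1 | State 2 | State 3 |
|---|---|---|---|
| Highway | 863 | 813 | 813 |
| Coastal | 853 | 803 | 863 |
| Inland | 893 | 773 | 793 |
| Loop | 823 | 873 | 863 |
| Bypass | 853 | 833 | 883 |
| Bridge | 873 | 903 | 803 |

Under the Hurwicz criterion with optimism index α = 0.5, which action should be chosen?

Highway: 0.5·863 + 0.5·813 = 838
Coastal: 0.5·863 + 0.5·803 = 833
Inland: 0.5·893 + 0.5·773 = 833
Loop: 0.5·873 + 0.5·823 = 848
Bypass: 0.5·883 + 0.5·833 = 858
Bridge: 0.5·903 + 0.5·803 = 853
Highest Hurwicz score = 858 → Bypass.

Bypass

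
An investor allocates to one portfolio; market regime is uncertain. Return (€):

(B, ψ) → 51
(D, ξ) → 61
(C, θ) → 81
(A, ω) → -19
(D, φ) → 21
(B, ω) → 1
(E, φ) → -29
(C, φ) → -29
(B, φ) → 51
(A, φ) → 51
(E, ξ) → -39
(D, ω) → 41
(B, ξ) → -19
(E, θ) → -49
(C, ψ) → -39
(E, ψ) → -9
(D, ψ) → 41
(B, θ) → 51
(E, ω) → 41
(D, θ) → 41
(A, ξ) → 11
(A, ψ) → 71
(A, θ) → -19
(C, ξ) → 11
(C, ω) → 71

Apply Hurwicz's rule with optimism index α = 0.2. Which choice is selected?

D

A: 0.2·71 + 0.8·(-19) = -1
B: 0.2·51 + 0.8·(-19) = -5
C: 0.2·81 + 0.8·(-39) = -15
D: 0.2·61 + 0.8·21 = 29
E: 0.2·41 + 0.8·(-49) = -31
Highest Hurwicz score = 29 → D.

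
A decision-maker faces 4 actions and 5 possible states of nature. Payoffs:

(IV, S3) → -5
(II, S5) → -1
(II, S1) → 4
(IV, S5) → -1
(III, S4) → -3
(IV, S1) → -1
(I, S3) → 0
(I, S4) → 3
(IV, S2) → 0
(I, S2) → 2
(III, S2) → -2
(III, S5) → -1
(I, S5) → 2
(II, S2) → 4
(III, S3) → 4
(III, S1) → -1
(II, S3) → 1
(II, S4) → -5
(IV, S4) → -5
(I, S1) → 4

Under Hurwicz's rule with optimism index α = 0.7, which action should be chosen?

I: 0.7·4 + 0.3·0 = 2.8
II: 0.7·4 + 0.3·(-5) = 1.3
III: 0.7·4 + 0.3·(-3) = 1.9
IV: 0.7·0 + 0.3·(-5) = -1.5
Highest Hurwicz score = 2.8 → I.

I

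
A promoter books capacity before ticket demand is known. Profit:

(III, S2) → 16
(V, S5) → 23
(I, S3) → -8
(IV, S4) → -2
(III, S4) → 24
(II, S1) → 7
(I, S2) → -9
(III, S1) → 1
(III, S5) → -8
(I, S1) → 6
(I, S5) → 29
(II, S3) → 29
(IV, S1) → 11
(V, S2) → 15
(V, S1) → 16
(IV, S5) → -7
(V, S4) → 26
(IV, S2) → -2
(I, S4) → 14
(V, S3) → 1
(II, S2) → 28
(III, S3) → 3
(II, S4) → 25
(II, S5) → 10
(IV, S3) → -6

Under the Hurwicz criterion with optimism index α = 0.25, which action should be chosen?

I: 0.25·29 + 0.75·(-9) = 0.5
II: 0.25·29 + 0.75·7 = 12.5
III: 0.25·24 + 0.75·(-8) = 0
IV: 0.25·11 + 0.75·(-7) = -2.5
V: 0.25·26 + 0.75·1 = 7.25
Highest Hurwicz score = 12.5 → II.

II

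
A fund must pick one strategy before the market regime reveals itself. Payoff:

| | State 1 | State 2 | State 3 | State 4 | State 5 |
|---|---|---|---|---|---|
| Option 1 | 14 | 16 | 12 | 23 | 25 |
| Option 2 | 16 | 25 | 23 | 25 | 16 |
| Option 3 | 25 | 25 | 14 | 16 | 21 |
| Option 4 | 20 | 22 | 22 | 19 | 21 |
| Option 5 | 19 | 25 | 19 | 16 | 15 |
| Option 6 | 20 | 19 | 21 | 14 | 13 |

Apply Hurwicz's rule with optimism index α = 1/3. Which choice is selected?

Option 1: 1/3·25 + 2/3·12 = 49/3
Option 2: 1/3·25 + 2/3·16 = 19
Option 3: 1/3·25 + 2/3·14 = 53/3
Option 4: 1/3·22 + 2/3·19 = 20
Option 5: 1/3·25 + 2/3·15 = 55/3
Option 6: 1/3·21 + 2/3·13 = 47/3
Highest Hurwicz score = 20 → Option 4.

Option 4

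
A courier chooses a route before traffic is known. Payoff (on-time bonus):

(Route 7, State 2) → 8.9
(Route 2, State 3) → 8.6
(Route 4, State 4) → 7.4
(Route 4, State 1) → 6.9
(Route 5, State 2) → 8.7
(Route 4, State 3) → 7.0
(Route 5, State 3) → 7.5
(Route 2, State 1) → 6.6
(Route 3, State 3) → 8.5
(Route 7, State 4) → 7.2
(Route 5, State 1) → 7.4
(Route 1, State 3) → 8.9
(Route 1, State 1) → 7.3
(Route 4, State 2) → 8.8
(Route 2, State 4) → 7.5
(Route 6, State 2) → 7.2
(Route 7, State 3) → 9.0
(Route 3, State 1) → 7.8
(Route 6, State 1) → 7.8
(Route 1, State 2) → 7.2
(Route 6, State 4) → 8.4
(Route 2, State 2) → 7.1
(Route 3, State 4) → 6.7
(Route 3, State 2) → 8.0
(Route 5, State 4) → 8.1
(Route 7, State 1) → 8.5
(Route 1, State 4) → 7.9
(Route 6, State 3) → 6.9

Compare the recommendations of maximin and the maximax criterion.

maximin → Route 5; maximax → Route 7 (disagree)

Row minima: Route 1=7.2, Route 2=6.6, Route 3=6.7, Route 4=6.9, Route 5=7.4, Route 6=6.9, Route 7=7.2
Best worst-case = 7.4 → Route 5.
Row maxima: Route 1=8.9, Route 2=8.6, Route 3=8.5, Route 4=8.8, Route 5=8.7, Route 6=8.4, Route 7=9.0
Best best-case = 9.0 → Route 7.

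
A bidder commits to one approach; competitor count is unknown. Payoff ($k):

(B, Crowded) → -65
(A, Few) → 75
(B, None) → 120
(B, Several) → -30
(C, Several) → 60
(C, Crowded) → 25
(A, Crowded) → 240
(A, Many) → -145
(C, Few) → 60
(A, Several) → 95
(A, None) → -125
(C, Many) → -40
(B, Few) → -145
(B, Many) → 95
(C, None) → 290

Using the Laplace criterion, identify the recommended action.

C

Row averages: A=28, B=-5, C=79
Highest average = 79 → C.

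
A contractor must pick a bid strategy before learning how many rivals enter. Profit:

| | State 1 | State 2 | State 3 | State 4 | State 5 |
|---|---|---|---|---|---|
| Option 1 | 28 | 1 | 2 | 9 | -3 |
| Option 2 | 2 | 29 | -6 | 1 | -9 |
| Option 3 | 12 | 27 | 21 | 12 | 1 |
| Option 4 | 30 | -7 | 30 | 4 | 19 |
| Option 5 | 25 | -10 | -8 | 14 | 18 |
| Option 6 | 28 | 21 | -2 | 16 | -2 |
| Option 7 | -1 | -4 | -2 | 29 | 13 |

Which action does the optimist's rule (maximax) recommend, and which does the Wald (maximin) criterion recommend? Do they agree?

maximax → Option 4; maximin → Option 3 (disagree)

Row maxima: Option 1=28, Option 2=29, Option 3=27, Option 4=30, Option 5=25, Option 6=28, Option 7=29
Best best-case = 30 → Option 4.
Row minima: Option 1=-3, Option 2=-9, Option 3=1, Option 4=-7, Option 5=-10, Option 6=-2, Option 7=-4
Best worst-case = 1 → Option 3.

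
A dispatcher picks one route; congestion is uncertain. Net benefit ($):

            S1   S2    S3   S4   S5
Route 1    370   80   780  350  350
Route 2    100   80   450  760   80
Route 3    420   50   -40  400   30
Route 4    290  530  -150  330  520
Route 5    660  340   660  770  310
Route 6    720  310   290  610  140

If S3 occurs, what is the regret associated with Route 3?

Best payoff under S3 is 780.
Regret = 780 − (-40) = 820.

820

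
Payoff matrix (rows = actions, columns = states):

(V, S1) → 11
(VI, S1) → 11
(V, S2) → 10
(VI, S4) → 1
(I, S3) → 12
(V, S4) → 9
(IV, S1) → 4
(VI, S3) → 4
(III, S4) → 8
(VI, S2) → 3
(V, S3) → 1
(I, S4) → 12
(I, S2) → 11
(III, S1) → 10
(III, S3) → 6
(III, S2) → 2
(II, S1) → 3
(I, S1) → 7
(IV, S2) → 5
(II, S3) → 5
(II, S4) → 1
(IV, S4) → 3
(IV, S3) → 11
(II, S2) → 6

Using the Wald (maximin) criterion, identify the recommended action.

Row minima: I=7, II=1, III=2, IV=3, V=1, VI=1
Best worst-case = 7 → I.

I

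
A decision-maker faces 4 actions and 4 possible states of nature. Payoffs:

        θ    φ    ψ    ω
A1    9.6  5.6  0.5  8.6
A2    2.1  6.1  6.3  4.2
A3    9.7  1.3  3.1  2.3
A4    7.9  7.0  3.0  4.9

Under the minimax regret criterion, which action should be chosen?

A4

Column bests: θ=9.7, φ=7.0, ψ=6.3, ω=8.6.
A1 regrets: 0.1, 1.4, 5.8, 0.0 → max 5.8
A2 regrets: 7.6, 0.9, 0.0, 4.4 → max 7.6
A3 regrets: 0.0, 5.7, 3.2, 6.3 → max 6.3
A4 regrets: 1.8, 0.0, 3.3, 3.7 → max 3.7
Smallest max regret = 3.7 → A4.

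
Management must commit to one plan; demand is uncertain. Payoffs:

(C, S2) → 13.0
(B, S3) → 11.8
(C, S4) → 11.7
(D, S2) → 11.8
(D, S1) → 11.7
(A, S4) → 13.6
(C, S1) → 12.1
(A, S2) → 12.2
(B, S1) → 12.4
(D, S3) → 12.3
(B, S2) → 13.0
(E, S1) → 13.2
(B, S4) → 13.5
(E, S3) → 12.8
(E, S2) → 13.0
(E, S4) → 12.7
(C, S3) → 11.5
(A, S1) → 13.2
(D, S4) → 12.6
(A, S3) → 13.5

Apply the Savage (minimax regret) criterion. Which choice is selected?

A

Column bests: S1=13.2, S2=13.0, S3=13.5, S4=13.6.
A regrets: 0.0, 0.8, 0.0, 0.0 → max 0.8
B regrets: 0.8, 0.0, 1.7, 0.1 → max 1.7
C regrets: 1.1, 0.0, 2.0, 1.9 → max 2.0
D regrets: 1.5, 1.2, 1.2, 1.0 → max 1.5
E regrets: 0.0, 0.0, 0.7, 0.9 → max 0.9
Smallest max regret = 0.8 → A.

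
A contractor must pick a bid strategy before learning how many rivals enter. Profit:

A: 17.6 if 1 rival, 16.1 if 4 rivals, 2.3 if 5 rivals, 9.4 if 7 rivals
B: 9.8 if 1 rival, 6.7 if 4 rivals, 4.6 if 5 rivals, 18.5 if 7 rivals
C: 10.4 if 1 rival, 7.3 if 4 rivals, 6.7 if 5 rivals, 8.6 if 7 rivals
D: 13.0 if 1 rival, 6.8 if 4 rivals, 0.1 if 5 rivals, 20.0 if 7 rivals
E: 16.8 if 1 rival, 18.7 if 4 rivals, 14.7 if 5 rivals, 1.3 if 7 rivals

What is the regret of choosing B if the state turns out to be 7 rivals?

Best payoff under 7 rivals is 20.0.
Regret = 20.0 − 18.5 = 1.5.

1.5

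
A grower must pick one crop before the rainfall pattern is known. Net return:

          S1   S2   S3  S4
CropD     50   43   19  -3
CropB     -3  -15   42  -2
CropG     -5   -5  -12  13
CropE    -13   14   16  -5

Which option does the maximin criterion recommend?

Row minima: CropD=-3, CropB=-15, CropG=-12, CropE=-13
Best worst-case = -3 → CropD.

CropD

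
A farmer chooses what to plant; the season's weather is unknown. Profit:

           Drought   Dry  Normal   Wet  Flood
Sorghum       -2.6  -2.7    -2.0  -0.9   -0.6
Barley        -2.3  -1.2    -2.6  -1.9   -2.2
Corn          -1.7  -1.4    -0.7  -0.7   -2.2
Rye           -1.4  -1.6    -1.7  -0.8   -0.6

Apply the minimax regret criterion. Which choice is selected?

Rye

Column bests: Drought=-1.4, Dry=-1.2, Normal=-0.7, Wet=-0.7, Flood=-0.6.
Sorghum regrets: 1.2, 1.5, 1.3, 0.2, 0.0 → max 1.5
Barley regrets: 0.9, 0.0, 1.9, 1.2, 1.6 → max 1.9
Corn regrets: 0.3, 0.2, 0.0, 0.0, 1.6 → max 1.6
Rye regrets: 0.0, 0.4, 1.0, 0.1, 0.0 → max 1.0
Smallest max regret = 1.0 → Rye.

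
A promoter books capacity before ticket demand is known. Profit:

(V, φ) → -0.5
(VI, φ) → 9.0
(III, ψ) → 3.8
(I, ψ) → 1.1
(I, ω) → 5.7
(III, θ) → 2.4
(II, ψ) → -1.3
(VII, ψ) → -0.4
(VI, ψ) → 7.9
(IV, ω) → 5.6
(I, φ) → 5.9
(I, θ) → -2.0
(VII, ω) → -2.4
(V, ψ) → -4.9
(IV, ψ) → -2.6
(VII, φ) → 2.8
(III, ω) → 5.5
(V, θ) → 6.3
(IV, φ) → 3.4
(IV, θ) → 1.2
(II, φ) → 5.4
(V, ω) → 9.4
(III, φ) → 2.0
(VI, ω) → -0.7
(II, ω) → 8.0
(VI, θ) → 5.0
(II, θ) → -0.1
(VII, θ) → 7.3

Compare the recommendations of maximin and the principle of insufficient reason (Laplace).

Row minima: I=-2.0, II=-1.3, III=2.0, IV=-2.6, V=-4.9, VI=-0.7, VII=-2.4
Best worst-case = 2.0 → III.
Row averages: I=2.675, II=3, III=3.425, IV=1.9, V=2.575, VI=5.3, VII=1.825
Highest average = 5.3 → VI.

maximin → III; laplace → VI (disagree)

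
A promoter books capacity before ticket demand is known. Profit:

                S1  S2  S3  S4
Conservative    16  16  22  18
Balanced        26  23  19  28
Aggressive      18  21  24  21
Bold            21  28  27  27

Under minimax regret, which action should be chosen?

Column bests: S1=26, S2=28, S3=27, S4=28.
Conservative regrets: 10, 12, 5, 10 → max 12
Balanced regrets: 0, 5, 8, 0 → max 8
Aggressive regrets: 8, 7, 3, 7 → max 8
Bold regrets: 5, 0, 0, 1 → max 5
Smallest max regret = 5 → Bold.

Bold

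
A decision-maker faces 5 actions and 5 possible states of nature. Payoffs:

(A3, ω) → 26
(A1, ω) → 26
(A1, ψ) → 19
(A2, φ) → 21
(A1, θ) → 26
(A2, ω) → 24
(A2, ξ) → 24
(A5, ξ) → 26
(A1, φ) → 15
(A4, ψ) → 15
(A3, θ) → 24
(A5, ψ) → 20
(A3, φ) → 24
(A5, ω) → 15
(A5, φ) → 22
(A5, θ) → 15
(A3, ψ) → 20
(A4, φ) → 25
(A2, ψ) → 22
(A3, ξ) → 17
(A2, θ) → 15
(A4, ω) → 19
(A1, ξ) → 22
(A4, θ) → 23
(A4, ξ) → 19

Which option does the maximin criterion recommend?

Row minima: A1=15, A2=15, A3=17, A4=15, A5=15
Best worst-case = 17 → A3.

A3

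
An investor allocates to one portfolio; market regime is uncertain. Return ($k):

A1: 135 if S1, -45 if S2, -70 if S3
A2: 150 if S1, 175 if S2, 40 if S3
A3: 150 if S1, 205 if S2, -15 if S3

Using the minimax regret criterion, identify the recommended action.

A2

Column bests: S1=150, S2=205, S3=40.
A1 regrets: 15, 250, 110 → max 250
A2 regrets: 0, 30, 0 → max 30
A3 regrets: 0, 0, 55 → max 55
Smallest max regret = 30 → A2.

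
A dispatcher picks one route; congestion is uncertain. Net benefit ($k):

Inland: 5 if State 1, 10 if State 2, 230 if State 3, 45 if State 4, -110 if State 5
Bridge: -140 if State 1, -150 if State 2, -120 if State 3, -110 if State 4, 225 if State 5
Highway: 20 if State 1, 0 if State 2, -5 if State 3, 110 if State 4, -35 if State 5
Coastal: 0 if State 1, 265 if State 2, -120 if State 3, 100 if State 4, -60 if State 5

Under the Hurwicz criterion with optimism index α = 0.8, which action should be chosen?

Inland: 0.8·230 + 0.2·(-110) = 162
Bridge: 0.8·225 + 0.2·(-150) = 150
Highway: 0.8·110 + 0.2·(-35) = 81
Coastal: 0.8·265 + 0.2·(-120) = 188
Highest Hurwicz score = 188 → Coastal.

Coastal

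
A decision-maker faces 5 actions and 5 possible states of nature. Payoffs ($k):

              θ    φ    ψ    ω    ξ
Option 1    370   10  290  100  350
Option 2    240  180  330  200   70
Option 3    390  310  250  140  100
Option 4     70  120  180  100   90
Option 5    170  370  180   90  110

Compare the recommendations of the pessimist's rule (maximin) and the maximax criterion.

Row minima: Option 1=10, Option 2=70, Option 3=100, Option 4=70, Option 5=90
Best worst-case = 100 → Option 3.
Row maxima: Option 1=370, Option 2=330, Option 3=390, Option 4=180, Option 5=370
Best best-case = 390 → Option 3.

maximin → Option 3; maximax → Option 3 (agree)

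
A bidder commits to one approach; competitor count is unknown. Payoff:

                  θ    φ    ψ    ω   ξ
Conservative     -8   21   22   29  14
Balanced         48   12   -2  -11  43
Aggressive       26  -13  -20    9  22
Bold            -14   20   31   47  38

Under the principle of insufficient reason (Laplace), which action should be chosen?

Bold

Row averages: Conservative=15.6, Balanced=18, Aggressive=4.8, Bold=24.4
Highest average = 24.4 → Bold.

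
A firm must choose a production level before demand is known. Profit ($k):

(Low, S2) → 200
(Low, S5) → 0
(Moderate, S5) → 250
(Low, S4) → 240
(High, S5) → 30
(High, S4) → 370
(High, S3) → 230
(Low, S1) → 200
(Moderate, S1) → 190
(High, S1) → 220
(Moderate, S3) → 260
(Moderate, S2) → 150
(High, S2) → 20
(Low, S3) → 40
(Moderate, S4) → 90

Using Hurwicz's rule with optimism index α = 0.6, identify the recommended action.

Low: 0.6·240 + 0.4·0 = 144
Moderate: 0.6·260 + 0.4·90 = 192
High: 0.6·370 + 0.4·20 = 230
Highest Hurwicz score = 230 → High.

High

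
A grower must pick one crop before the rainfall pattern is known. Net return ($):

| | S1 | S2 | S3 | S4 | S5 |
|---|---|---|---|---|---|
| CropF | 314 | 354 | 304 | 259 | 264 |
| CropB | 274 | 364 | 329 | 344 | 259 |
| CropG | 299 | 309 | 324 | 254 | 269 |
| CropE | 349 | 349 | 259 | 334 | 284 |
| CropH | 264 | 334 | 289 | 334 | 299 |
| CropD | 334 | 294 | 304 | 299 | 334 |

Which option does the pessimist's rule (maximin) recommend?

Row minima: CropF=259, CropB=259, CropG=254, CropE=259, CropH=264, CropD=294
Best worst-case = 294 → CropD.

CropD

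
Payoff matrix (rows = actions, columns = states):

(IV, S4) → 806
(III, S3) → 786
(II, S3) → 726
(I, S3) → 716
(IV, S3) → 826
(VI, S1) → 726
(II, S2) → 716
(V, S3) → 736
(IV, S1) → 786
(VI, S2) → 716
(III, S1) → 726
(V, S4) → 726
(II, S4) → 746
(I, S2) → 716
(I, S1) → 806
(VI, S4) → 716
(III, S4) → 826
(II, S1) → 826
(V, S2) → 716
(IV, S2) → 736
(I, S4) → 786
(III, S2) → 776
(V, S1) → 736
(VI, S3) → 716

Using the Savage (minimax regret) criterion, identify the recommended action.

Column bests: S1=826, S2=776, S3=826, S4=826.
I regrets: 20, 60, 110, 40 → max 110
II regrets: 0, 60, 100, 80 → max 100
III regrets: 100, 0, 40, 0 → max 100
IV regrets: 40, 40, 0, 20 → max 40
V regrets: 90, 60, 90, 100 → max 100
VI regrets: 100, 60, 110, 110 → max 110
Smallest max regret = 40 → IV.

IV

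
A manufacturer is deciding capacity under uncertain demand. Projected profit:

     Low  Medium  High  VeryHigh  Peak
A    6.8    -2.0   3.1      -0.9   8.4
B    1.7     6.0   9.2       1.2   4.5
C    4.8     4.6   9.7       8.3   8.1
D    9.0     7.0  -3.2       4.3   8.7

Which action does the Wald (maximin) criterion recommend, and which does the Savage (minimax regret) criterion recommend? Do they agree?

maximin → C; minimax regret → C (agree)

Row minima: A=-2.0, B=1.2, C=4.6, D=-3.2
Best worst-case = 4.6 → C.
Column bests: Low=9.0, Medium=7.0, High=9.7, VeryHigh=8.3, Peak=8.7.
A regrets: 2.2, 9.0, 6.6, 9.2, 0.3 → max 9.2
B regrets: 7.3, 1.0, 0.5, 7.1, 4.2 → max 7.3
C regrets: 4.2, 2.4, 0.0, 0.0, 0.6 → max 4.2
D regrets: 0.0, 0.0, 12.9, 4.0, 0.0 → max 12.9
Smallest max regret = 4.2 → C.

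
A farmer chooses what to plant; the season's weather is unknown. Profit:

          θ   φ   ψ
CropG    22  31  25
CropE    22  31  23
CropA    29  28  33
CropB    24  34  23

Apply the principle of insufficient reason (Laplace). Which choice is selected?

CropA

Row averages: CropG=26, CropE=76/3, CropA=30, CropB=27
Highest average = 30 → CropA.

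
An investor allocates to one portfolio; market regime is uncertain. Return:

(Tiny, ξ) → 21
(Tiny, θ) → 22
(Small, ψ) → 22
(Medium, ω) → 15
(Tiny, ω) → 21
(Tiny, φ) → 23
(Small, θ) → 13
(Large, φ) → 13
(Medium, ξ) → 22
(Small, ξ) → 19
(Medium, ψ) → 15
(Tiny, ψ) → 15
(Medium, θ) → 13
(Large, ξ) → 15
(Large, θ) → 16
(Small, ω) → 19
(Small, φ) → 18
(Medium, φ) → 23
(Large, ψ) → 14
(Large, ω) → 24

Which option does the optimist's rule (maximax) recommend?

Row maxima: Tiny=23, Small=22, Medium=23, Large=24
Best best-case = 24 → Large.

Large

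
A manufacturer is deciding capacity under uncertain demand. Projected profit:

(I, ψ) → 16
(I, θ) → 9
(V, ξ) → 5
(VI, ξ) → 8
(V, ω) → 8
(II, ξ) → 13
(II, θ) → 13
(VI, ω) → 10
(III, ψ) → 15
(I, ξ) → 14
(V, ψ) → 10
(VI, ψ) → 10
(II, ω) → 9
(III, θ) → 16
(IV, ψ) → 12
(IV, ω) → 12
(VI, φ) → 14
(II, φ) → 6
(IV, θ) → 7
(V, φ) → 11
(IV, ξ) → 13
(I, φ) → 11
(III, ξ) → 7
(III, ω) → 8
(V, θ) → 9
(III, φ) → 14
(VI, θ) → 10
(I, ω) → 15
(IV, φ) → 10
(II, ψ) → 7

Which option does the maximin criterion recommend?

I

Row minima: I=9, II=6, III=7, IV=7, V=5, VI=8
Best worst-case = 9 → I.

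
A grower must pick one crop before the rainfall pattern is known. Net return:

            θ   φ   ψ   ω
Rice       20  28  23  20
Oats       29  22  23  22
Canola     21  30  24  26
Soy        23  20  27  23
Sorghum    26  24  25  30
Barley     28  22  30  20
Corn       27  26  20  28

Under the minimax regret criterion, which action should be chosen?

Column bests: θ=29, φ=30, ψ=30, ω=30.
Rice regrets: 9, 2, 7, 10 → max 10
Oats regrets: 0, 8, 7, 8 → max 8
Canola regrets: 8, 0, 6, 4 → max 8
Soy regrets: 6, 10, 3, 7 → max 10
Sorghum regrets: 3, 6, 5, 0 → max 6
Barley regrets: 1, 8, 0, 10 → max 10
Corn regrets: 2, 4, 10, 2 → max 10
Smallest max regret = 6 → Sorghum.

Sorghum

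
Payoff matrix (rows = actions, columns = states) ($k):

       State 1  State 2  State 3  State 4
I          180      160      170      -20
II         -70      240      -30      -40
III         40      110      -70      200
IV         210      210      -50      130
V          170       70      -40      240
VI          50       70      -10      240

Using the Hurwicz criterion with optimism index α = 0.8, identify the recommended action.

I: 0.8·180 + 0.2·(-20) = 140
II: 0.8·240 + 0.2·(-70) = 178
III: 0.8·200 + 0.2·(-70) = 146
IV: 0.8·210 + 0.2·(-50) = 158
V: 0.8·240 + 0.2·(-40) = 184
VI: 0.8·240 + 0.2·(-10) = 190
Highest Hurwicz score = 190 → VI.

VI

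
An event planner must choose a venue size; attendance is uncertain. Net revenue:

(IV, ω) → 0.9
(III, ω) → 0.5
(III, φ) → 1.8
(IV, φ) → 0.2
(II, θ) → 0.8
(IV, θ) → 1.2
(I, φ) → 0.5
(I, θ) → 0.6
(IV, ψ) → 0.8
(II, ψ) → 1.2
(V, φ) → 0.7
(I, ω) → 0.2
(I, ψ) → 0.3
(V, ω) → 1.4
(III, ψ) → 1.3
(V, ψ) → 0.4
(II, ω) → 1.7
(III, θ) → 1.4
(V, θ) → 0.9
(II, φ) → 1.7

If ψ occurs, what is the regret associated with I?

Best payoff under ψ is 1.3.
Regret = 1.3 − 0.3 = 1.0.

1.0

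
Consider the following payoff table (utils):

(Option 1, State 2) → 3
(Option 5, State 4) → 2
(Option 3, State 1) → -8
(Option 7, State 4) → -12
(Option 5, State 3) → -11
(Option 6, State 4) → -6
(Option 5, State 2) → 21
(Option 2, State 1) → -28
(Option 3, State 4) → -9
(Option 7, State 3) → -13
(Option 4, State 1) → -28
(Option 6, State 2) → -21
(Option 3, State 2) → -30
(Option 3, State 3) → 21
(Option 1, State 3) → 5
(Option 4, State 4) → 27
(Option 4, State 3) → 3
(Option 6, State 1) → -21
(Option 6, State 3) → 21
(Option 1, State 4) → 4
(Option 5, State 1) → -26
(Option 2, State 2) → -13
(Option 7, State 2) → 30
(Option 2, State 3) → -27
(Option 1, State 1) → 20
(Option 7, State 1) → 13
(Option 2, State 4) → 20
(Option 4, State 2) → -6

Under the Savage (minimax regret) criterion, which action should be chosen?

Option 1

Column bests: State 1=20, State 2=30, State 3=21, State 4=27.
Option 1 regrets: 0, 27, 16, 23 → max 27
Option 2 regrets: 48, 43, 48, 7 → max 48
Option 3 regrets: 28, 60, 0, 36 → max 60
Option 4 regrets: 48, 36, 18, 0 → max 48
Option 5 regrets: 46, 9, 32, 25 → max 46
Option 6 regrets: 41, 51, 0, 33 → max 51
Option 7 regrets: 7, 0, 34, 39 → max 39
Smallest max regret = 27 → Option 1.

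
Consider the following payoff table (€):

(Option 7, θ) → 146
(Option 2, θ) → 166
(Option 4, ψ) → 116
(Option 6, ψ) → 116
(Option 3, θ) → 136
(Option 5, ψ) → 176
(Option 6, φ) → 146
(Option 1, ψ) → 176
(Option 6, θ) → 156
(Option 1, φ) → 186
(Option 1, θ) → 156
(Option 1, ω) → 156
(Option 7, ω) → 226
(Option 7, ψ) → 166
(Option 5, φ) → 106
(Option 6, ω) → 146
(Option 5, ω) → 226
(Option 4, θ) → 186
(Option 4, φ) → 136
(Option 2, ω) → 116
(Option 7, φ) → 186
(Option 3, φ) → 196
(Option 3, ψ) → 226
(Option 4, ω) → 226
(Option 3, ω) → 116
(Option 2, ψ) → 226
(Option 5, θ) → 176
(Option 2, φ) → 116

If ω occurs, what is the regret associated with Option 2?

Best payoff under ω is 226.
Regret = 226 − 116 = 110.

110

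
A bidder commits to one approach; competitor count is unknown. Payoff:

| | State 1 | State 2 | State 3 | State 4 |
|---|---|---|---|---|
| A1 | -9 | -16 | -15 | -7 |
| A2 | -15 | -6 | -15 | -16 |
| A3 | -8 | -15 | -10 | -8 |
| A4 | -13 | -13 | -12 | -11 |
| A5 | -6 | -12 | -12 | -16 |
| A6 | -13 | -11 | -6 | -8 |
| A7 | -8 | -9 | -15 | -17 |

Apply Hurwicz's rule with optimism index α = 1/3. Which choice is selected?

A1: 1/3·(-7) + 2/3·(-16) = -13
A2: 1/3·(-6) + 2/3·(-16) = -38/3
A3: 1/3·(-8) + 2/3·(-15) = -38/3
A4: 1/3·(-11) + 2/3·(-13) = -37/3
A5: 1/3·(-6) + 2/3·(-16) = -38/3
A6: 1/3·(-6) + 2/3·(-13) = -32/3
A7: 1/3·(-8) + 2/3·(-17) = -14
Highest Hurwicz score = -32/3 → A6.

A6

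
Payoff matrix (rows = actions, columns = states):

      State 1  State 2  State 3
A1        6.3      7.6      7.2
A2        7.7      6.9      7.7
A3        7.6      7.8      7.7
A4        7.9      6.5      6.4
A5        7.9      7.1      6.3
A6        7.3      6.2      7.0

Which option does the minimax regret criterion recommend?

Column bests: State 1=7.9, State 2=7.8, State 3=7.7.
A1 regrets: 1.6, 0.2, 0.5 → max 1.6
A2 regrets: 0.2, 0.9, 0.0 → max 0.9
A3 regrets: 0.3, 0.0, 0.0 → max 0.3
A4 regrets: 0.0, 1.3, 1.3 → max 1.3
A5 regrets: 0.0, 0.7, 1.4 → max 1.4
A6 regrets: 0.6, 1.6, 0.7 → max 1.6
Smallest max regret = 0.3 → A3.

A3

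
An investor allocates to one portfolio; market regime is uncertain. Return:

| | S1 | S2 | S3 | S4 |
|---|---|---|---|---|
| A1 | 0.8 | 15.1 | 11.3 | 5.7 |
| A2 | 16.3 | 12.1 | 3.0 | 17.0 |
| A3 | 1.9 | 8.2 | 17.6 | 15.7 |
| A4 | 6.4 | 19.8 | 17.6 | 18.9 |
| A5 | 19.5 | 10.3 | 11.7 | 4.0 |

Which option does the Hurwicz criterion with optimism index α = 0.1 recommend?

A4

A1: 0.1·15.1 + 0.9·0.8 = 2.23
A2: 0.1·17.0 + 0.9·3.0 = 4.4
A3: 0.1·17.6 + 0.9·1.9 = 3.47
A4: 0.1·19.8 + 0.9·6.4 = 7.74
A5: 0.1·19.5 + 0.9·4.0 = 5.55
Highest Hurwicz score = 7.74 → A4.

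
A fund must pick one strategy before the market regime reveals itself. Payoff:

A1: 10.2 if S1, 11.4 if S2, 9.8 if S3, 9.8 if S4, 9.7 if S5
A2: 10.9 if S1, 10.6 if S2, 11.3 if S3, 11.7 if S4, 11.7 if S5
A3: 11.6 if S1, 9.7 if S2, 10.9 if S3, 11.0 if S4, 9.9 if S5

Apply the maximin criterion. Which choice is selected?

Row minima: A1=9.7, A2=10.6, A3=9.7
Best worst-case = 10.6 → A2.

A2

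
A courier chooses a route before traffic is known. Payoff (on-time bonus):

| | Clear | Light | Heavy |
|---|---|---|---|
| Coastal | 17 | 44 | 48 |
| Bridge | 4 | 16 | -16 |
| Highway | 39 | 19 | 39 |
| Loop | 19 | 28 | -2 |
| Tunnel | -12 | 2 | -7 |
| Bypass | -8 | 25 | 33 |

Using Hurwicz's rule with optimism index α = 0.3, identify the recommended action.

Coastal: 0.3·48 + 0.7·17 = 26.3
Bridge: 0.3·16 + 0.7·(-16) = -6.4
Highway: 0.3·39 + 0.7·19 = 25
Loop: 0.3·28 + 0.7·(-2) = 7
Tunnel: 0.3·2 + 0.7·(-12) = -7.8
Bypass: 0.3·33 + 0.7·(-8) = 4.3
Highest Hurwicz score = 26.3 → Coastal.

Coastal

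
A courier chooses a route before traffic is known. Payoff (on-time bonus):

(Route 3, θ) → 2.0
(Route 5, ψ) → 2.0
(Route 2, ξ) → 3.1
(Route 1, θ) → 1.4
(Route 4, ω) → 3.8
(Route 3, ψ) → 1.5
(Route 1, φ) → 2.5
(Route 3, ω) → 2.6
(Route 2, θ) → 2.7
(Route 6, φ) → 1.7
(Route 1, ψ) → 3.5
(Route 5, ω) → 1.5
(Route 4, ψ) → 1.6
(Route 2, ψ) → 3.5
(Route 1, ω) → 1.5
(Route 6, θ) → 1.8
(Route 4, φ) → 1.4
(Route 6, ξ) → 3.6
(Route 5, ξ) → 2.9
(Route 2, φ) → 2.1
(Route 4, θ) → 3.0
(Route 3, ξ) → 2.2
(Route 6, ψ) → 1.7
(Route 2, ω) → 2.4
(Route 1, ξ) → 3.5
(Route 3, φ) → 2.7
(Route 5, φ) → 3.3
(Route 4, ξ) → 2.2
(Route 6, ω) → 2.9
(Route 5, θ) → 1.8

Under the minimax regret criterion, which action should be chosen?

Route 2

Column bests: θ=3.0, φ=3.3, ψ=3.5, ω=3.8, ξ=3.6.
Route 1 regrets: 1.6, 0.8, 0.0, 2.3, 0.1 → max 2.3
Route 2 regrets: 0.3, 1.2, 0.0, 1.4, 0.5 → max 1.4
Route 3 regrets: 1.0, 0.6, 2.0, 1.2, 1.4 → max 2.0
Route 4 regrets: 0.0, 1.9, 1.9, 0.0, 1.4 → max 1.9
Route 5 regrets: 1.2, 0.0, 1.5, 2.3, 0.7 → max 2.3
Route 6 regrets: 1.2, 1.6, 1.8, 0.9, 0.0 → max 1.8
Smallest max regret = 1.4 → Route 2.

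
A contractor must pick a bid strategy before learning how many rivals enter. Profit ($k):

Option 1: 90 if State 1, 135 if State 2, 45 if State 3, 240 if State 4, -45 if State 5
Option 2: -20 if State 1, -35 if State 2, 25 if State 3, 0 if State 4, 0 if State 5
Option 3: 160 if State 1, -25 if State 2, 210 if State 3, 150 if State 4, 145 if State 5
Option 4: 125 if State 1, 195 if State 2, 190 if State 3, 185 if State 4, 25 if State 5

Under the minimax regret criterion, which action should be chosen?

Column bests: State 1=160, State 2=195, State 3=210, State 4=240, State 5=145.
Option 1 regrets: 70, 60, 165, 0, 190 → max 190
Option 2 regrets: 180, 230, 185, 240, 145 → max 240
Option 3 regrets: 0, 220, 0, 90, 0 → max 220
Option 4 regrets: 35, 0, 20, 55, 120 → max 120
Smallest max regret = 120 → Option 4.

Option 4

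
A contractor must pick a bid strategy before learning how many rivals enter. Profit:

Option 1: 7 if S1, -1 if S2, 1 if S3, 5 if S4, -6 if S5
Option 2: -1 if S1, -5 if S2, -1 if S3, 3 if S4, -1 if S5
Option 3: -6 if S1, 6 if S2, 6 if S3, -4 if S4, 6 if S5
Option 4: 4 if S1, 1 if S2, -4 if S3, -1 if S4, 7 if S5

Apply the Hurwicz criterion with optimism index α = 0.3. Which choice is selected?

Option 1: 0.3·7 + 0.7·(-6) = -2.1
Option 2: 0.3·3 + 0.7·(-5) = -2.6
Option 3: 0.3·6 + 0.7·(-6) = -2.4
Option 4: 0.3·7 + 0.7·(-4) = -0.7
Highest Hurwicz score = -0.7 → Option 4.

Option 4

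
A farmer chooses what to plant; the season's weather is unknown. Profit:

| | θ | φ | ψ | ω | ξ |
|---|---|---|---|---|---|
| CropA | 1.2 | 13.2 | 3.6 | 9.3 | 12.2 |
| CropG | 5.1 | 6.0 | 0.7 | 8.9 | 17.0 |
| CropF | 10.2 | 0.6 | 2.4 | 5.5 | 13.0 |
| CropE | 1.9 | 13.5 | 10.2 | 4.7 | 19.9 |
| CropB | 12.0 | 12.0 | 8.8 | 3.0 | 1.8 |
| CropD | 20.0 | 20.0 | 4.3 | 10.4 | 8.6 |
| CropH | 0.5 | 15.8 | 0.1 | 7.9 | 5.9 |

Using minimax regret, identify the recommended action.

CropD

Column bests: θ=20.0, φ=20.0, ψ=10.2, ω=10.4, ξ=19.9.
CropA regrets: 18.8, 6.8, 6.6, 1.1, 7.7 → max 18.8
CropG regrets: 14.9, 14.0, 9.5, 1.5, 2.9 → max 14.9
CropF regrets: 9.8, 19.4, 7.8, 4.9, 6.9 → max 19.4
CropE regrets: 18.1, 6.5, 0.0, 5.7, 0.0 → max 18.1
CropB regrets: 8.0, 8.0, 1.4, 7.4, 18.1 → max 18.1
CropD regrets: 0.0, 0.0, 5.9, 0.0, 11.3 → max 11.3
CropH regrets: 19.5, 4.2, 10.1, 2.5, 14.0 → max 19.5
Smallest max regret = 11.3 → CropD.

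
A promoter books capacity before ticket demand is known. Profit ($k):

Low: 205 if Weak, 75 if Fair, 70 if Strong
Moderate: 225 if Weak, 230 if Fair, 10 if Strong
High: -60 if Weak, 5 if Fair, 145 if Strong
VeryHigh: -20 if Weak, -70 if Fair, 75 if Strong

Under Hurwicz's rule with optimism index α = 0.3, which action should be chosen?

Low

Low: 0.3·205 + 0.7·70 = 110.5
Moderate: 0.3·230 + 0.7·10 = 76
High: 0.3·145 + 0.7·(-60) = 1.5
VeryHigh: 0.3·75 + 0.7·(-70) = -26.5
Highest Hurwicz score = 110.5 → Low.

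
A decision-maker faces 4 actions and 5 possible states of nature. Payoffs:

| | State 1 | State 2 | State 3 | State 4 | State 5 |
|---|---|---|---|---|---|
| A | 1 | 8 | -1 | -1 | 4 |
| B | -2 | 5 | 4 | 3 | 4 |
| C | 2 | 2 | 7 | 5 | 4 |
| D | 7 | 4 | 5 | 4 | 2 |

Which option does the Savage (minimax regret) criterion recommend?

D

Column bests: State 1=7, State 2=8, State 3=7, State 4=5, State 5=4.
A regrets: 6, 0, 8, 6, 0 → max 8
B regrets: 9, 3, 3, 2, 0 → max 9
C regrets: 5, 6, 0, 0, 0 → max 6
D regrets: 0, 4, 2, 1, 2 → max 4
Smallest max regret = 4 → D.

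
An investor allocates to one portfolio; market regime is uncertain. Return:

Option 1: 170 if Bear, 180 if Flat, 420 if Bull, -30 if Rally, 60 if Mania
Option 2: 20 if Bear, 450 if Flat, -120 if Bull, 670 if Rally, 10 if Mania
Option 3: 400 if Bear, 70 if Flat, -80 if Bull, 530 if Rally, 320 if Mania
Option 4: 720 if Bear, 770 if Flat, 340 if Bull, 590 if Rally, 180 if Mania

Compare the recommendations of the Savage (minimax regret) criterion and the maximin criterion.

Column bests: Bear=720, Flat=770, Bull=420, Rally=670, Mania=320.
Option 1 regrets: 550, 590, 0, 700, 260 → max 700
Option 2 regrets: 700, 320, 540, 0, 310 → max 700
Option 3 regrets: 320, 700, 500, 140, 0 → max 700
Option 4 regrets: 0, 0, 80, 80, 140 → max 140
Smallest max regret = 140 → Option 4.
Row minima: Option 1=-30, Option 2=-120, Option 3=-80, Option 4=180
Best worst-case = 180 → Option 4.

minimax regret → Option 4; maximin → Option 4 (agree)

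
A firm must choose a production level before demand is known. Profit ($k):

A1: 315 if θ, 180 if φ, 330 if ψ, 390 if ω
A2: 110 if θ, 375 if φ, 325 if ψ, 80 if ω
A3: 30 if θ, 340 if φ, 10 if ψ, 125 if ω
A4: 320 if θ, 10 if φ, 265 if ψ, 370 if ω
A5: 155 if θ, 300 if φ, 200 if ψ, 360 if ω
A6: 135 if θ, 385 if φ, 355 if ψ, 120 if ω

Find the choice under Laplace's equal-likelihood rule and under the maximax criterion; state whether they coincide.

Row averages: A1=303.75, A2=222.5, A3=126.25, A4=241.25, A5=253.75, A6=248.75
Highest average = 303.75 → A1.
Row maxima: A1=390, A2=375, A3=340, A4=370, A5=360, A6=385
Best best-case = 390 → A1.

laplace → A1; maximax → A1 (agree)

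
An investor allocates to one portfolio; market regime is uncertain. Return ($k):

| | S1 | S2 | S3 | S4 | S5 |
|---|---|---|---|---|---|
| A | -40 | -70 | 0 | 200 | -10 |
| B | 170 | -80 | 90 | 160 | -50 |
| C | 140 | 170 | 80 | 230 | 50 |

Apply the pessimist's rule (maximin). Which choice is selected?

Row minima: A=-70, B=-80, C=50
Best worst-case = 50 → C.

C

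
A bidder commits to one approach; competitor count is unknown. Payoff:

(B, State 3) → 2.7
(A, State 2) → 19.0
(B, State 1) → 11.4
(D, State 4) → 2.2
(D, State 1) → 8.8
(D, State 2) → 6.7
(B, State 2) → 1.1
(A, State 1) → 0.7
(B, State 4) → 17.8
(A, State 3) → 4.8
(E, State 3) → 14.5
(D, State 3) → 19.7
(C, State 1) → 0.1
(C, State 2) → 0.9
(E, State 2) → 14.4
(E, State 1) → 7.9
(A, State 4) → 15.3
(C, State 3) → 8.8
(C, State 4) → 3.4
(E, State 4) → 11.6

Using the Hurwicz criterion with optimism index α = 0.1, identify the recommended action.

A: 0.1·19.0 + 0.9·0.7 = 2.53
B: 0.1·17.8 + 0.9·1.1 = 2.77
C: 0.1·8.8 + 0.9·0.1 = 0.97
D: 0.1·19.7 + 0.9·2.2 = 3.95
E: 0.1·14.5 + 0.9·7.9 = 8.56
Highest Hurwicz score = 8.56 → E.

E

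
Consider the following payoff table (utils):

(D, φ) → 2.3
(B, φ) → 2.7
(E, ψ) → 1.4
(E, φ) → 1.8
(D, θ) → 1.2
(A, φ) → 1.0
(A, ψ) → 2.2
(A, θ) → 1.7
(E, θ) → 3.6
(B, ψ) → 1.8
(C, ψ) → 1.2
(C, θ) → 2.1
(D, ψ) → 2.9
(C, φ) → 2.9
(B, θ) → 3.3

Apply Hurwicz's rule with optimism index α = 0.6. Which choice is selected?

A: 0.6·2.2 + 0.4·1.0 = 1.72
B: 0.6·3.3 + 0.4·1.8 = 2.7
C: 0.6·2.9 + 0.4·1.2 = 2.22
D: 0.6·2.9 + 0.4·1.2 = 2.22
E: 0.6·3.6 + 0.4·1.4 = 2.72
Highest Hurwicz score = 2.72 → E.

E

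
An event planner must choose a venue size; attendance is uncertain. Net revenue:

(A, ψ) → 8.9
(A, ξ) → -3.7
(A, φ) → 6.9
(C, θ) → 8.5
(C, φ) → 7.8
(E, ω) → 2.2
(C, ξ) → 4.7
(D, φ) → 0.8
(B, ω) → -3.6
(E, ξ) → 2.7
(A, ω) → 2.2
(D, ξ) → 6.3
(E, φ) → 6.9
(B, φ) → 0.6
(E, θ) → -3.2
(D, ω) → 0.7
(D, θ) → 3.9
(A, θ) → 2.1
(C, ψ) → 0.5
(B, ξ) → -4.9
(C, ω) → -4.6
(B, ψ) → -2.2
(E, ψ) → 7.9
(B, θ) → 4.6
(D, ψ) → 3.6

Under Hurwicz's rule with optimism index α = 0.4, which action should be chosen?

A: 0.4·8.9 + 0.6·(-3.7) = 1.34
B: 0.4·4.6 + 0.6·(-4.9) = -1.1
C: 0.4·8.5 + 0.6·(-4.6) = 0.64
D: 0.4·6.3 + 0.6·0.7 = 2.94
E: 0.4·7.9 + 0.6·(-3.2) = 1.24
Highest Hurwicz score = 2.94 → D.

D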